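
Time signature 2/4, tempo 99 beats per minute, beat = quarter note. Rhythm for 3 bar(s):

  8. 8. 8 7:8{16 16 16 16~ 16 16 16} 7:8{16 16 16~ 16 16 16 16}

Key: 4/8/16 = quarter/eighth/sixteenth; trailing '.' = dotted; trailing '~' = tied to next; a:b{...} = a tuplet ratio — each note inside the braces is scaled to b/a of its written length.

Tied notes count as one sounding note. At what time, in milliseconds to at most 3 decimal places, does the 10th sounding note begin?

1. 0.0ms @ 0 + 454.545ms (3/4)
2. 454.545ms @ 3/4 + 454.545ms (3/4)
3. 909.091ms @ 3/2 + 303.03ms (1/2)
4. 1212.121ms @ 2 + 173.16ms (2/7)
5. 1385.281ms @ 16/7 + 173.16ms (2/7)
6. 1558.442ms @ 18/7 + 173.16ms (2/7)
7. 1731.602ms @ 20/7 + 346.32ms (4/7)
8. 2077.922ms @ 24/7 + 173.16ms (2/7)
9. 2251.082ms @ 26/7 + 173.16ms (2/7)
10. 2424.242ms @ 4 + 173.16ms (2/7)
11. 2597.403ms @ 30/7 + 173.16ms (2/7)
12. 2770.563ms @ 32/7 + 346.32ms (4/7)
13. 3116.883ms @ 36/7 + 173.16ms (2/7)
14. 3290.043ms @ 38/7 + 173.16ms (2/7)
15. 3463.203ms @ 40/7 + 173.16ms (2/7)

note 10 onset = 4b = 2424.242ms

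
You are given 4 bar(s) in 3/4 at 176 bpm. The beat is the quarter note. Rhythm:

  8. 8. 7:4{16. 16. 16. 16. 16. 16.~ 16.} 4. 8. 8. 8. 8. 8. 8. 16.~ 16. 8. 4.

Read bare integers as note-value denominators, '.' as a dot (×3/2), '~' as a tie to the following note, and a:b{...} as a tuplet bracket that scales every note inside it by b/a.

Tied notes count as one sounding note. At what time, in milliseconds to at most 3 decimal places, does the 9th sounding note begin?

1. 0.0ms @ 0 + 255.682ms (3/4)
2. 255.682ms @ 3/4 + 255.682ms (3/4)
3. 511.364ms @ 3/2 + 73.052ms (3/14)
4. 584.416ms @ 12/7 + 73.052ms (3/14)
5. 657.468ms @ 27/14 + 73.052ms (3/14)
6. 730.519ms @ 15/7 + 73.052ms (3/14)
7. 803.571ms @ 33/14 + 73.052ms (3/14)
8. 876.623ms @ 18/7 + 146.104ms (3/7)
9. 1022.727ms @ 3 + 511.364ms (3/2)
10. 1534.091ms @ 9/2 + 255.682ms (3/4)
11. 1789.773ms @ 21/4 + 255.682ms (3/4)
12. 2045.455ms @ 6 + 255.682ms (3/4)
13. 2301.136ms @ 27/4 + 255.682ms (3/4)
14. 2556.818ms @ 15/2 + 255.682ms (3/4)
15. 2812.5ms @ 33/4 + 255.682ms (3/4)
16. 3068.182ms @ 9 + 255.682ms (3/4)
17. 3323.864ms @ 39/4 + 255.682ms (3/4)
18. 3579.545ms @ 21/2 + 511.364ms (3/2)

note 9 onset = 3b = 1022.727ms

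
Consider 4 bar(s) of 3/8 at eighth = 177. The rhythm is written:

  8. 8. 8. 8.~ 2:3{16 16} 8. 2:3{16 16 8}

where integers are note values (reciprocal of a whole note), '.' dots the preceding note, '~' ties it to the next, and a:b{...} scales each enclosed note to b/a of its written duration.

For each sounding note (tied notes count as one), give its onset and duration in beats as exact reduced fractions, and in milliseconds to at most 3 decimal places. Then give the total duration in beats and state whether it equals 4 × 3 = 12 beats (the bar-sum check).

1) 0.0ms=0b +508.475ms=3/2b
2) 508.475ms=3/2b +508.475ms=3/2b
3) 1016.949ms=3b +508.475ms=3/2b
4) 1525.424ms=9/2b +762.712ms=9/4b
5) 2288.136ms=27/4b +254.237ms=3/4b
6) 2542.373ms=15/2b +508.475ms=3/2b
7) 3050.847ms=9b +254.237ms=3/4b
8) 3305.085ms=39/4b +254.237ms=3/4b
9) 3559.322ms=21/2b +508.475ms=3/2b
Σ=12b of 12 (177bpm 3/8) — PASS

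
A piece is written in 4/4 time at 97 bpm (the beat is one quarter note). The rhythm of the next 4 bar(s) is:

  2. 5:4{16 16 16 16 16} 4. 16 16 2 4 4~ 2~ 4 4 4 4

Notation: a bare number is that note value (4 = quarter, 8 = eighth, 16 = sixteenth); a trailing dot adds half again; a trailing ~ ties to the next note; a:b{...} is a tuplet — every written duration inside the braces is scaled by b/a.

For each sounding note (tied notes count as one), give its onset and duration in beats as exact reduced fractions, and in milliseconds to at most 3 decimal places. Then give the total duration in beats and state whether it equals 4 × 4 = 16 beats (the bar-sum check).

1) 0.0ms=0b +1855.67ms=3b
2) 1855.67ms=3b +123.711ms=1/5b
3) 1979.381ms=16/5b +123.711ms=1/5b
4) 2103.093ms=17/5b +123.711ms=1/5b
5) 2226.804ms=18/5b +123.711ms=1/5b
6) 2350.515ms=19/5b +123.711ms=1/5b
7) 2474.227ms=4b +927.835ms=3/2b
8) 3402.062ms=11/2b +154.639ms=1/4b
9) 3556.701ms=23/4b +154.639ms=1/4b
10) 3711.34ms=6b +1237.113ms=2b
11) 4948.454ms=8b +618.557ms=1b
12) 5567.01ms=9b +2474.227ms=4b
13) 8041.237ms=13b +618.557ms=1b
14) 8659.794ms=14b +618.557ms=1b
15) 9278.351ms=15b +618.557ms=1b
Σ=16b of 16 (97bpm 4/4) — PASS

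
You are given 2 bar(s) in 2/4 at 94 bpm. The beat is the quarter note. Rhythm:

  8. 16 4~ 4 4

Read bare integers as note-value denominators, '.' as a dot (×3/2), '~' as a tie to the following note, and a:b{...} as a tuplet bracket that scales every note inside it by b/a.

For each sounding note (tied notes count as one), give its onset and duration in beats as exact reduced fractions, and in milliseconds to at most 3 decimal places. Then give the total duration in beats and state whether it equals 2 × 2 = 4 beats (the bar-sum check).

1) 0.0ms=0b +478.723ms=3/4b
2) 478.723ms=3/4b +159.574ms=1/4b
3) 638.298ms=1b +1276.596ms=2b
4) 1914.894ms=3b +638.298ms=1b
Σ=4b of 4 (94bpm 2/4) — PASS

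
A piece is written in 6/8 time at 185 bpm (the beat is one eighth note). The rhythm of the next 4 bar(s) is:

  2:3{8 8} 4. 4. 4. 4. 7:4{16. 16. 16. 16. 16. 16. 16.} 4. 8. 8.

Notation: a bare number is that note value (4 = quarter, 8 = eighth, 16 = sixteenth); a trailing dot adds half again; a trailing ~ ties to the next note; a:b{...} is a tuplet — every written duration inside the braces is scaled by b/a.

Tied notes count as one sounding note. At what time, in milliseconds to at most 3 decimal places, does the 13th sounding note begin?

1. 0.0ms @ 0 + 486.486ms (3/2)
2. 486.486ms @ 3/2 + 486.486ms (3/2)
3. 972.973ms @ 3 + 972.973ms (3)
4. 1945.946ms @ 6 + 972.973ms (3)
5. 2918.919ms @ 9 + 972.973ms (3)
6. 3891.892ms @ 12 + 972.973ms (3)
7. 4864.865ms @ 15 + 138.996ms (3/7)
8. 5003.861ms @ 108/7 + 138.996ms (3/7)
9. 5142.857ms @ 111/7 + 138.996ms (3/7)
10. 5281.853ms @ 114/7 + 138.996ms (3/7)
11. 5420.849ms @ 117/7 + 138.996ms (3/7)
12. 5559.846ms @ 120/7 + 138.996ms (3/7)
13. 5698.842ms @ 123/7 + 138.996ms (3/7)
14. 5837.838ms @ 18 + 972.973ms (3)
15. 6810.811ms @ 21 + 486.486ms (3/2)
16. 7297.297ms @ 45/2 + 486.486ms (3/2)

note 13 onset = 123/7b = 5698.842ms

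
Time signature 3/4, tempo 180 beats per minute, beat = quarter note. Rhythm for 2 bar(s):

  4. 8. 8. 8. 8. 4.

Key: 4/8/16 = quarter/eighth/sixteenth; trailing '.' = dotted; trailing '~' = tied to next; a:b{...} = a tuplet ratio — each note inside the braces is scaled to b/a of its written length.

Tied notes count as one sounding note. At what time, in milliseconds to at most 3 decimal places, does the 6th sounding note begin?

1. 0.0ms @ 0 + 500.0ms (3/2)
2. 500.0ms @ 3/2 + 250.0ms (3/4)
3. 750.0ms @ 9/4 + 250.0ms (3/4)
4. 1000.0ms @ 3 + 250.0ms (3/4)
5. 1250.0ms @ 15/4 + 250.0ms (3/4)
6. 1500.0ms @ 9/2 + 500.0ms (3/2)

note 6 onset = 9/2b = 1500.0ms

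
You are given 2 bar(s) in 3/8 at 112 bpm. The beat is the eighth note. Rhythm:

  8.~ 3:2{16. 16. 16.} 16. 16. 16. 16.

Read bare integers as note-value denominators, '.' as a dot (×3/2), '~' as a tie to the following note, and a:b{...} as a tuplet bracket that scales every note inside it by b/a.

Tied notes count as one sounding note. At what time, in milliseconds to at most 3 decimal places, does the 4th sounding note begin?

note 4 onset = 3b = 1607.143ms

1. 0.0ms @ 0 + 1071.429ms (2)
2. 1071.429ms @ 2 + 267.857ms (1/2)
3. 1339.286ms @ 5/2 + 267.857ms (1/2)
4. 1607.143ms @ 3 + 401.786ms (3/4)
5. 2008.929ms @ 15/4 + 401.786ms (3/4)
6. 2410.714ms @ 9/2 + 401.786ms (3/4)
7. 2812.5ms @ 21/4 + 401.786ms (3/4)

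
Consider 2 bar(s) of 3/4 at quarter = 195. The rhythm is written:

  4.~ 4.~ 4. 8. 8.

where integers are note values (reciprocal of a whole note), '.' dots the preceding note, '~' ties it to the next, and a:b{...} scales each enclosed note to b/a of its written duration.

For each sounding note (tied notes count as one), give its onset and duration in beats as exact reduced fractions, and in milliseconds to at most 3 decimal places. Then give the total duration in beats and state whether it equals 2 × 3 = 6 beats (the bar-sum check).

1) 0.0ms=0b +1384.615ms=9/2b
2) 1384.615ms=9/2b +230.769ms=3/4b
3) 1615.385ms=21/4b +230.769ms=3/4b
Σ=6b of 6 (195bpm 3/4) — PASS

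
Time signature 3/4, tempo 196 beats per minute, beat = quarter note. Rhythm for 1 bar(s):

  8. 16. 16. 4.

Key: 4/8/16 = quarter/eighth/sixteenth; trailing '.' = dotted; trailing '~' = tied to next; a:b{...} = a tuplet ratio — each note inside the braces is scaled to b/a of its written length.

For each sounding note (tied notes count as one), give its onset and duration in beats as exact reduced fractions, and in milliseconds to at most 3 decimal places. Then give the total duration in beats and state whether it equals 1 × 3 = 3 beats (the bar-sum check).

1) 0.0ms=0b +229.592ms=3/4b
2) 229.592ms=3/4b +114.796ms=3/8b
3) 344.388ms=9/8b +114.796ms=3/8b
4) 459.184ms=3/2b +459.184ms=3/2b
Σ=3b of 3 (196bpm 3/4) — PASS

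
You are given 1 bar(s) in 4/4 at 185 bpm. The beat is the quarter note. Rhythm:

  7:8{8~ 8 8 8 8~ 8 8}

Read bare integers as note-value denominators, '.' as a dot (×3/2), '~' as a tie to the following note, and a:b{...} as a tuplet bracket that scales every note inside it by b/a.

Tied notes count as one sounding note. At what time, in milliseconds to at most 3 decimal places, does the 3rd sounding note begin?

note 3 onset = 12/7b = 555.985ms

1. 0.0ms @ 0 + 370.656ms (8/7)
2. 370.656ms @ 8/7 + 185.328ms (4/7)
3. 555.985ms @ 12/7 + 185.328ms (4/7)
4. 741.313ms @ 16/7 + 370.656ms (8/7)
5. 1111.969ms @ 24/7 + 185.328ms (4/7)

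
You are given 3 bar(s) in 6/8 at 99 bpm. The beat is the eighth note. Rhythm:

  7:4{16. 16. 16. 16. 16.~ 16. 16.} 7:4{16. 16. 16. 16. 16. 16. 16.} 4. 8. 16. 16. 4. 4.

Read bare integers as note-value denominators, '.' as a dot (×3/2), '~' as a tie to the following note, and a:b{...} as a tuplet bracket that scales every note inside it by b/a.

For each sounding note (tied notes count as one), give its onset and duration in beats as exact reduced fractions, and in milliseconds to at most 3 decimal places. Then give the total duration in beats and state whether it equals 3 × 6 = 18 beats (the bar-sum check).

1) 0.0ms=0b +259.74ms=3/7b
2) 259.74ms=3/7b +259.74ms=3/7b
3) 519.481ms=6/7b +259.74ms=3/7b
4) 779.221ms=9/7b +259.74ms=3/7b
5) 1038.961ms=12/7b +519.481ms=6/7b
6) 1558.442ms=18/7b +259.74ms=3/7b
7) 1818.182ms=3b +259.74ms=3/7b
8) 2077.922ms=24/7b +259.74ms=3/7b
9) 2337.662ms=27/7b +259.74ms=3/7b
10) 2597.403ms=30/7b +259.74ms=3/7b
11) 2857.143ms=33/7b +259.74ms=3/7b
12) 3116.883ms=36/7b +259.74ms=3/7b
13) 3376.623ms=39/7b +259.74ms=3/7b
14) 3636.364ms=6b +1818.182ms=3b
15) 5454.545ms=9b +909.091ms=3/2b
16) 6363.636ms=21/2b +454.545ms=3/4b
17) 6818.182ms=45/4b +454.545ms=3/4b
18) 7272.727ms=12b +1818.182ms=3b
19) 9090.909ms=15b +1818.182ms=3b
Σ=18b of 18 (99bpm 6/8) — PASS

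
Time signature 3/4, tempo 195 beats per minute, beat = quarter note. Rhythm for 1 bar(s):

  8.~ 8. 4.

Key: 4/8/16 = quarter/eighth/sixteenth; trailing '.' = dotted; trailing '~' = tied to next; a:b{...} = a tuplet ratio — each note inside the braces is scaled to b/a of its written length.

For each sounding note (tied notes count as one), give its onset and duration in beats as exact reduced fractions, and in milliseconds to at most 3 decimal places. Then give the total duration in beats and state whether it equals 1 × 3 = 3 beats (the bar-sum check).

1) 0.0ms=0b +461.538ms=3/2b
2) 461.538ms=3/2b +461.538ms=3/2b
Σ=3b of 3 (195bpm 3/4) — PASS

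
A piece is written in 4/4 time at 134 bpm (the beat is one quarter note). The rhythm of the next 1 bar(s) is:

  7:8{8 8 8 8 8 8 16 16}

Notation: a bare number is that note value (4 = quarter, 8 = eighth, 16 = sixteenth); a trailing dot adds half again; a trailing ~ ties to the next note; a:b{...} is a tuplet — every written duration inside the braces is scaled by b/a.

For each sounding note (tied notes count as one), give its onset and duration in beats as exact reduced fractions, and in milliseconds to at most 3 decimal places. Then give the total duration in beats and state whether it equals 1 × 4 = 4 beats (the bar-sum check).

1) 0.0ms=0b +255.864ms=4/7b
2) 255.864ms=4/7b +255.864ms=4/7b
3) 511.727ms=8/7b +255.864ms=4/7b
4) 767.591ms=12/7b +255.864ms=4/7b
5) 1023.454ms=16/7b +255.864ms=4/7b
6) 1279.318ms=20/7b +255.864ms=4/7b
7) 1535.181ms=24/7b +127.932ms=2/7b
8) 1663.113ms=26/7b +127.932ms=2/7b
Σ=4b of 4 (134bpm 4/4) — PASS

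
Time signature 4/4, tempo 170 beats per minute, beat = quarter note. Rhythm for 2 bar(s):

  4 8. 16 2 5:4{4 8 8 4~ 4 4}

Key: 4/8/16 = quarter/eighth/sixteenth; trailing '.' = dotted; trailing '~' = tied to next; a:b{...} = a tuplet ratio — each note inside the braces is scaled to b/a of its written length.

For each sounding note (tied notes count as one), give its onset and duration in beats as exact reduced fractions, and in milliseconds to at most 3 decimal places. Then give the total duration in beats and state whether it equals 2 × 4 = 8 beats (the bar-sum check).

1) 0.0ms=0b +352.941ms=1b
2) 352.941ms=1b +264.706ms=3/4b
3) 617.647ms=7/4b +88.235ms=1/4b
4) 705.882ms=2b +705.882ms=2b
5) 1411.765ms=4b +282.353ms=4/5b
6) 1694.118ms=24/5b +141.176ms=2/5b
7) 1835.294ms=26/5b +141.176ms=2/5b
8) 1976.471ms=28/5b +564.706ms=8/5b
9) 2541.176ms=36/5b +282.353ms=4/5b
Σ=8b of 8 (170bpm 4/4) — PASS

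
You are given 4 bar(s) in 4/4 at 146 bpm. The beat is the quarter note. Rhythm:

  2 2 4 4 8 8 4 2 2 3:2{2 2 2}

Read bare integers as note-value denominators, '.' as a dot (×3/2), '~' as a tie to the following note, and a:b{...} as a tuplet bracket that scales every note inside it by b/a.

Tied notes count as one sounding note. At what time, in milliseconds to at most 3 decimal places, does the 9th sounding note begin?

1. 0.0ms @ 0 + 821.918ms (2)
2. 821.918ms @ 2 + 821.918ms (2)
3. 1643.836ms @ 4 + 410.959ms (1)
4. 2054.795ms @ 5 + 410.959ms (1)
5. 2465.753ms @ 6 + 205.479ms (1/2)
6. 2671.233ms @ 13/2 + 205.479ms (1/2)
7. 2876.712ms @ 7 + 410.959ms (1)
8. 3287.671ms @ 8 + 821.918ms (2)
9. 4109.589ms @ 10 + 821.918ms (2)
10. 4931.507ms @ 12 + 547.945ms (4/3)
11. 5479.452ms @ 40/3 + 547.945ms (4/3)
12. 6027.397ms @ 44/3 + 547.945ms (4/3)

note 9 onset = 10b = 4109.589ms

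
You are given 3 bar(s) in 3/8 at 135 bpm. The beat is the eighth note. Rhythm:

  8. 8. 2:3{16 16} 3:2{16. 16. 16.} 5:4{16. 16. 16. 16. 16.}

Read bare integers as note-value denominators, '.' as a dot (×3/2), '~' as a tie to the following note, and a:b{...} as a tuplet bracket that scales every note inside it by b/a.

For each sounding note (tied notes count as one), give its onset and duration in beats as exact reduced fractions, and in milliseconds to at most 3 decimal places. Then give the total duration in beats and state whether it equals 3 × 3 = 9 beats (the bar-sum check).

1) 0.0ms=0b +666.667ms=3/2b
2) 666.667ms=3/2b +666.667ms=3/2b
3) 1333.333ms=3b +333.333ms=3/4b
4) 1666.667ms=15/4b +333.333ms=3/4b
5) 2000.0ms=9/2b +222.222ms=1/2b
6) 2222.222ms=5b +222.222ms=1/2b
7) 2444.444ms=11/2b +222.222ms=1/2b
8) 2666.667ms=6b +266.667ms=3/5b
9) 2933.333ms=33/5b +266.667ms=3/5b
10) 3200.0ms=36/5b +266.667ms=3/5b
11) 3466.667ms=39/5b +266.667ms=3/5b
12) 3733.333ms=42/5b +266.667ms=3/5b
Σ=9b of 9 (135bpm 3/8) — PASS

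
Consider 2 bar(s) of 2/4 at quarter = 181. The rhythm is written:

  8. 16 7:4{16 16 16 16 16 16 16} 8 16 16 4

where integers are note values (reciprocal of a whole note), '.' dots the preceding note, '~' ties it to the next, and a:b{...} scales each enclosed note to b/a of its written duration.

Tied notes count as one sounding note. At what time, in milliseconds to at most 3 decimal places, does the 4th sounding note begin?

note 4 onset = 8/7b = 378.848ms

1. 0.0ms @ 0 + 248.619ms (3/4)
2. 248.619ms @ 3/4 + 82.873ms (1/4)
3. 331.492ms @ 1 + 47.356ms (1/7)
4. 378.848ms @ 8/7 + 47.356ms (1/7)
5. 426.204ms @ 9/7 + 47.356ms (1/7)
6. 473.56ms @ 10/7 + 47.356ms (1/7)
7. 520.916ms @ 11/7 + 47.356ms (1/7)
8. 568.272ms @ 12/7 + 47.356ms (1/7)
9. 615.627ms @ 13/7 + 47.356ms (1/7)
10. 662.983ms @ 2 + 165.746ms (1/2)
11. 828.729ms @ 5/2 + 82.873ms (1/4)
12. 911.602ms @ 11/4 + 82.873ms (1/4)
13. 994.475ms @ 3 + 331.492ms (1)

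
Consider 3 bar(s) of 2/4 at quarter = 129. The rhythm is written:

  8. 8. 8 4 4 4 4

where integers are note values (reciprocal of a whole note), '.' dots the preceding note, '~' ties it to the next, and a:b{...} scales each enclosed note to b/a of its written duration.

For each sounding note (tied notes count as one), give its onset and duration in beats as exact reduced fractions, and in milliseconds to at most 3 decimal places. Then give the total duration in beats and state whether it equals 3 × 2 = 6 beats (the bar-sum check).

1) 0.0ms=0b +348.837ms=3/4b
2) 348.837ms=3/4b +348.837ms=3/4b
3) 697.674ms=3/2b +232.558ms=1/2b
4) 930.233ms=2b +465.116ms=1b
5) 1395.349ms=3b +465.116ms=1b
6) 1860.465ms=4b +465.116ms=1b
7) 2325.581ms=5b +465.116ms=1b
Σ=6b of 6 (129bpm 2/4) — PASS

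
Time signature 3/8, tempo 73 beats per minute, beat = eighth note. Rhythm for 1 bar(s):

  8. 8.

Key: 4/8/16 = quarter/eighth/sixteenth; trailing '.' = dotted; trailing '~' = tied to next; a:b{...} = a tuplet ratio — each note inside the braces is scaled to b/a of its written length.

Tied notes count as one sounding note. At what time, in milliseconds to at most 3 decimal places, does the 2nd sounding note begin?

note 2 onset = 3/2b = 1232.877ms

1. 0.0ms @ 0 + 1232.877ms (3/2)
2. 1232.877ms @ 3/2 + 1232.877ms (3/2)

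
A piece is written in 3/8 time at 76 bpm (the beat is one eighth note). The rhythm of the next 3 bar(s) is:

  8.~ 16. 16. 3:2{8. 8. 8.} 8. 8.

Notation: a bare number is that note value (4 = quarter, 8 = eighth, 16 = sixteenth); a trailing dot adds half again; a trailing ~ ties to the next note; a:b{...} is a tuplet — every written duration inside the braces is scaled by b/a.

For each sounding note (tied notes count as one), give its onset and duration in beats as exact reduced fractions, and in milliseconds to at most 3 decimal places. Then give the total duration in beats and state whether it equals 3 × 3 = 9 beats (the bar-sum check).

1) 0.0ms=0b +1776.316ms=9/4b
2) 1776.316ms=9/4b +592.105ms=3/4b
3) 2368.421ms=3b +789.474ms=1b
4) 3157.895ms=4b +789.474ms=1b
5) 3947.368ms=5b +789.474ms=1b
6) 4736.842ms=6b +1184.211ms=3/2b
7) 5921.053ms=15/2b +1184.211ms=3/2b
Σ=9b of 9 (76bpm 3/8) — PASS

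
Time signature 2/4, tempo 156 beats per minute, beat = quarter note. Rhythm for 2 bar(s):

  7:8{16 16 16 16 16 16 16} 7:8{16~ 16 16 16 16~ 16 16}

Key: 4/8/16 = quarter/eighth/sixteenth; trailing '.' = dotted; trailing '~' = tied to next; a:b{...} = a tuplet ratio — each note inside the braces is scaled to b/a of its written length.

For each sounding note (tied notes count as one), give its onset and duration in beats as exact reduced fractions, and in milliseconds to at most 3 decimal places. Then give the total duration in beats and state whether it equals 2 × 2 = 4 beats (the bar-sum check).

1) 0.0ms=0b +109.89ms=2/7b
2) 109.89ms=2/7b +109.89ms=2/7b
3) 219.78ms=4/7b +109.89ms=2/7b
4) 329.67ms=6/7b +109.89ms=2/7b
5) 439.56ms=8/7b +109.89ms=2/7b
6) 549.451ms=10/7b +109.89ms=2/7b
7) 659.341ms=12/7b +109.89ms=2/7b
8) 769.231ms=2b +219.78ms=4/7b
9) 989.011ms=18/7b +109.89ms=2/7b
10) 1098.901ms=20/7b +109.89ms=2/7b
11) 1208.791ms=22/7b +219.78ms=4/7b
12) 1428.571ms=26/7b +109.89ms=2/7b
Σ=4b of 4 (156bpm 2/4) — PASS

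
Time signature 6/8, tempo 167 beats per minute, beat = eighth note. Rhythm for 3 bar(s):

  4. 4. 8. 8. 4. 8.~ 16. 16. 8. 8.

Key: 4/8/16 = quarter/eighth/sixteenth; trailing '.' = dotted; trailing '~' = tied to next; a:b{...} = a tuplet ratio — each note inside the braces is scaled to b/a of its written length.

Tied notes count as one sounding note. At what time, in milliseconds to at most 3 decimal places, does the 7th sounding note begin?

1. 0.0ms @ 0 + 1077.844ms (3)
2. 1077.844ms @ 3 + 1077.844ms (3)
3. 2155.689ms @ 6 + 538.922ms (3/2)
4. 2694.611ms @ 15/2 + 538.922ms (3/2)
5. 3233.533ms @ 9 + 1077.844ms (3)
6. 4311.377ms @ 12 + 808.383ms (9/4)
7. 5119.76ms @ 57/4 + 269.461ms (3/4)
8. 5389.222ms @ 15 + 538.922ms (3/2)
9. 5928.144ms @ 33/2 + 538.922ms (3/2)

note 7 onset = 57/4b = 5119.76ms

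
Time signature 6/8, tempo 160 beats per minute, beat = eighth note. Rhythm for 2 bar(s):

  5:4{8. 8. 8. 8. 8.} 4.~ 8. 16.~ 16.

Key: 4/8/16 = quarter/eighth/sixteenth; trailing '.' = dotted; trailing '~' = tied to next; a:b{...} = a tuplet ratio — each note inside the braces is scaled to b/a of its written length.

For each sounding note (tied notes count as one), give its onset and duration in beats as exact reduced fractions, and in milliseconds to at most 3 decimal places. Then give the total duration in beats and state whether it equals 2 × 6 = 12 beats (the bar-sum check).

1) 0.0ms=0b +450.0ms=6/5b
2) 450.0ms=6/5b +450.0ms=6/5b
3) 900.0ms=12/5b +450.0ms=6/5b
4) 1350.0ms=18/5b +450.0ms=6/5b
5) 1800.0ms=24/5b +450.0ms=6/5b
6) 2250.0ms=6b +1687.5ms=9/2b
7) 3937.5ms=21/2b +562.5ms=3/2b
Σ=12b of 12 (160bpm 6/8) — PASS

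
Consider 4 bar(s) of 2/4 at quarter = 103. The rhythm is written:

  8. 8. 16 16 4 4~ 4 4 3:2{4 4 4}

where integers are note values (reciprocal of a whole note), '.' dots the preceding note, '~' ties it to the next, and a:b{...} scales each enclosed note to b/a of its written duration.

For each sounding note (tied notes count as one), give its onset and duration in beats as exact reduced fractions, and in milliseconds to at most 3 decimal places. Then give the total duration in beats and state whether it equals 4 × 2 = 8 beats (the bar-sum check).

1) 0.0ms=0b +436.893ms=3/4b
2) 436.893ms=3/4b +436.893ms=3/4b
3) 873.786ms=3/2b +145.631ms=1/4b
4) 1019.417ms=7/4b +145.631ms=1/4b
5) 1165.049ms=2b +582.524ms=1b
6) 1747.573ms=3b +1165.049ms=2b
7) 2912.621ms=5b +582.524ms=1b
8) 3495.146ms=6b +388.35ms=2/3b
9) 3883.495ms=20/3b +388.35ms=2/3b
10) 4271.845ms=22/3b +388.35ms=2/3b
Σ=8b of 8 (103bpm 2/4) — PASS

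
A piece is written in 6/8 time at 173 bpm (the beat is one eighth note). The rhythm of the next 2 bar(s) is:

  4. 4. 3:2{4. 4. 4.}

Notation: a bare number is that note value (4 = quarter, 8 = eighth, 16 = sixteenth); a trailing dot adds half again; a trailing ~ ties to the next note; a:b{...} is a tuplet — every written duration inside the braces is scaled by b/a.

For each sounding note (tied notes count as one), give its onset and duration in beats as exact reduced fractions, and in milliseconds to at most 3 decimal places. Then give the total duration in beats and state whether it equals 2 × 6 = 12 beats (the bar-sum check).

1) 0.0ms=0b +1040.462ms=3b
2) 1040.462ms=3b +1040.462ms=3b
3) 2080.925ms=6b +693.642ms=2b
4) 2774.566ms=8b +693.642ms=2b
5) 3468.208ms=10b +693.642ms=2b
Σ=12b of 12 (173bpm 6/8) — PASS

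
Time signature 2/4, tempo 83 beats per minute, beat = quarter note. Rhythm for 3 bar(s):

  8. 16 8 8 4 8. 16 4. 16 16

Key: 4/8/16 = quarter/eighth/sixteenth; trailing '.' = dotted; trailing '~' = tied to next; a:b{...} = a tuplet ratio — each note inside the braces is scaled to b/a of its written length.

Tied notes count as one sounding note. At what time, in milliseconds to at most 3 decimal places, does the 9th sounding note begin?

1. 0.0ms @ 0 + 542.169ms (3/4)
2. 542.169ms @ 3/4 + 180.723ms (1/4)
3. 722.892ms @ 1 + 361.446ms (1/2)
4. 1084.337ms @ 3/2 + 361.446ms (1/2)
5. 1445.783ms @ 2 + 722.892ms (1)
6. 2168.675ms @ 3 + 542.169ms (3/4)
7. 2710.843ms @ 15/4 + 180.723ms (1/4)
8. 2891.566ms @ 4 + 1084.337ms (3/2)
9. 3975.904ms @ 11/2 + 180.723ms (1/4)
10. 4156.627ms @ 23/4 + 180.723ms (1/4)

note 9 onset = 11/2b = 3975.904ms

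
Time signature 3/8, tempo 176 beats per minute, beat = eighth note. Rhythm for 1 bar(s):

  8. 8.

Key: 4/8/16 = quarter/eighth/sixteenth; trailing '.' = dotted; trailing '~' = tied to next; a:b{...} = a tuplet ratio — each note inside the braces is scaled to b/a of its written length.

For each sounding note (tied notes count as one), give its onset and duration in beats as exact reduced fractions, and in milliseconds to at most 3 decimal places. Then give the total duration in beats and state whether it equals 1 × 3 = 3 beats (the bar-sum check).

1) 0.0ms=0b +511.364ms=3/2b
2) 511.364ms=3/2b +511.364ms=3/2b
Σ=3b of 3 (176bpm 3/8) — PASS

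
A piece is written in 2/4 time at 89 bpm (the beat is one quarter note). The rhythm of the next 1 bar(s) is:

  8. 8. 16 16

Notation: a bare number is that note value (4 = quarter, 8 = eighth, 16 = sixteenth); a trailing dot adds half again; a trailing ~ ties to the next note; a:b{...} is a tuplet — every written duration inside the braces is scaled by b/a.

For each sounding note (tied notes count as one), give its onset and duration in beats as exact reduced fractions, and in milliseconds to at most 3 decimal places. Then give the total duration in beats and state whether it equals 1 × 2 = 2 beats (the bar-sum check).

1) 0.0ms=0b +505.618ms=3/4b
2) 505.618ms=3/4b +505.618ms=3/4b
3) 1011.236ms=3/2b +168.539ms=1/4b
4) 1179.775ms=7/4b +168.539ms=1/4b
Σ=2b of 2 (89bpm 2/4) — PASS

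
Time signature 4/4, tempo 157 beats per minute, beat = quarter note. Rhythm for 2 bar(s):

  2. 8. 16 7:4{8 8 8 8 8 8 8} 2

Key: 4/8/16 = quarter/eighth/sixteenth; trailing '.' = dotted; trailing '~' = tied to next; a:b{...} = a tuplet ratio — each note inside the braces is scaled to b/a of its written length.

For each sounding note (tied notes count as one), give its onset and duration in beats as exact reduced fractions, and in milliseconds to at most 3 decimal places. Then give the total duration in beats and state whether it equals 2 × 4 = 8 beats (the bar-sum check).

1) 0.0ms=0b +1146.497ms=3b
2) 1146.497ms=3b +286.624ms=3/4b
3) 1433.121ms=15/4b +95.541ms=1/4b
4) 1528.662ms=4b +109.19ms=2/7b
5) 1637.853ms=30/7b +109.19ms=2/7b
6) 1747.043ms=32/7b +109.19ms=2/7b
7) 1856.233ms=34/7b +109.19ms=2/7b
8) 1965.423ms=36/7b +109.19ms=2/7b
9) 2074.613ms=38/7b +109.19ms=2/7b
10) 2183.803ms=40/7b +109.19ms=2/7b
11) 2292.994ms=6b +764.331ms=2b
Σ=8b of 8 (157bpm 4/4) — PASS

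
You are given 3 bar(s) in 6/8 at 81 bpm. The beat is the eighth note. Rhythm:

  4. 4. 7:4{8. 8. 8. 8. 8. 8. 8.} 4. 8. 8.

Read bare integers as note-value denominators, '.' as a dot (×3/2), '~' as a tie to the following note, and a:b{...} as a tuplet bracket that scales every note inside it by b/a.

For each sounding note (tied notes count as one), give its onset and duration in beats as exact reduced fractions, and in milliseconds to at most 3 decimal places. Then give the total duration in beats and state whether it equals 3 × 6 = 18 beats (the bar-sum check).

1) 0.0ms=0b +2222.222ms=3b
2) 2222.222ms=3b +2222.222ms=3b
3) 4444.444ms=6b +634.921ms=6/7b
4) 5079.365ms=48/7b +634.921ms=6/7b
5) 5714.286ms=54/7b +634.921ms=6/7b
6) 6349.206ms=60/7b +634.921ms=6/7b
7) 6984.127ms=66/7b +634.921ms=6/7b
8) 7619.048ms=72/7b +634.921ms=6/7b
9) 8253.968ms=78/7b +634.921ms=6/7b
10) 8888.889ms=12b +2222.222ms=3b
11) 11111.111ms=15b +1111.111ms=3/2b
12) 12222.222ms=33/2b +1111.111ms=3/2b
Σ=18b of 18 (81bpm 6/8) — PASS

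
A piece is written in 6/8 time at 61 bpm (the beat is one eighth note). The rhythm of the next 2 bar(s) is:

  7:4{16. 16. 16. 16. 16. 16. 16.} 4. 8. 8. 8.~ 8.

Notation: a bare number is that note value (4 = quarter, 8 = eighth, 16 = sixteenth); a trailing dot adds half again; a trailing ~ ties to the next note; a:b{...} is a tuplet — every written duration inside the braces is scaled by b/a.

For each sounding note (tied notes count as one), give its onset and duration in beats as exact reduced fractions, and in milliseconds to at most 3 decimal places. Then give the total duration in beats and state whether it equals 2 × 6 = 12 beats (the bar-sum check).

1) 0.0ms=0b +421.546ms=3/7b
2) 421.546ms=3/7b +421.546ms=3/7b
3) 843.091ms=6/7b +421.546ms=3/7b
4) 1264.637ms=9/7b +421.546ms=3/7b
5) 1686.183ms=12/7b +421.546ms=3/7b
6) 2107.728ms=15/7b +421.546ms=3/7b
7) 2529.274ms=18/7b +421.546ms=3/7b
8) 2950.82ms=3b +2950.82ms=3b
9) 5901.639ms=6b +1475.41ms=3/2b
10) 7377.049ms=15/2b +1475.41ms=3/2b
11) 8852.459ms=9b +2950.82ms=3b
Σ=12b of 12 (61bpm 6/8) — PASS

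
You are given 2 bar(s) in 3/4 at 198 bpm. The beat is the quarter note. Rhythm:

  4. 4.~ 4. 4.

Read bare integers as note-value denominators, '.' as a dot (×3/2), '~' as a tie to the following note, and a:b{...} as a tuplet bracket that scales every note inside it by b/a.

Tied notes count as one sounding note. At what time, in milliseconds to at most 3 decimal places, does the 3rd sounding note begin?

note 3 onset = 9/2b = 1363.636ms

1. 0.0ms @ 0 + 454.545ms (3/2)
2. 454.545ms @ 3/2 + 909.091ms (3)
3. 1363.636ms @ 9/2 + 454.545ms (3/2)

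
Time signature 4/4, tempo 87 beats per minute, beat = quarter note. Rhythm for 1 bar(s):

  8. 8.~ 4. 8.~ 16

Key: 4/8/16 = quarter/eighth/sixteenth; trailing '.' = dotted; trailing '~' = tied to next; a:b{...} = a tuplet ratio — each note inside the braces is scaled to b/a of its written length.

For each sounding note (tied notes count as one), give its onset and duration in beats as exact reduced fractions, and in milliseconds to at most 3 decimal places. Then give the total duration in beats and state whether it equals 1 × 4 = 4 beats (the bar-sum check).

1) 0.0ms=0b +517.241ms=3/4b
2) 517.241ms=3/4b +1551.724ms=9/4b
3) 2068.966ms=3b +689.655ms=1b
Σ=4b of 4 (87bpm 4/4) — PASS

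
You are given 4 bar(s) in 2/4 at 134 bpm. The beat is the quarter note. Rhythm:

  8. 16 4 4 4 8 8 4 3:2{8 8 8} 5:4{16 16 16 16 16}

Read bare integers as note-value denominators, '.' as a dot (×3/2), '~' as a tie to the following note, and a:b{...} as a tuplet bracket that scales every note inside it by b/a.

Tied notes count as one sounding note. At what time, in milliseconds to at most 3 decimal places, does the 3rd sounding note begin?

1. 0.0ms @ 0 + 335.821ms (3/4)
2. 335.821ms @ 3/4 + 111.94ms (1/4)
3. 447.761ms @ 1 + 447.761ms (1)
4. 895.522ms @ 2 + 447.761ms (1)
5. 1343.284ms @ 3 + 447.761ms (1)
6. 1791.045ms @ 4 + 223.881ms (1/2)
7. 2014.925ms @ 9/2 + 223.881ms (1/2)
8. 2238.806ms @ 5 + 447.761ms (1)
9. 2686.567ms @ 6 + 149.254ms (1/3)
10. 2835.821ms @ 19/3 + 149.254ms (1/3)
11. 2985.075ms @ 20/3 + 149.254ms (1/3)
12. 3134.328ms @ 7 + 89.552ms (1/5)
13. 3223.881ms @ 36/5 + 89.552ms (1/5)
14. 3313.433ms @ 37/5 + 89.552ms (1/5)
15. 3402.985ms @ 38/5 + 89.552ms (1/5)
16. 3492.537ms @ 39/5 + 89.552ms (1/5)

note 3 onset = 1b = 447.761ms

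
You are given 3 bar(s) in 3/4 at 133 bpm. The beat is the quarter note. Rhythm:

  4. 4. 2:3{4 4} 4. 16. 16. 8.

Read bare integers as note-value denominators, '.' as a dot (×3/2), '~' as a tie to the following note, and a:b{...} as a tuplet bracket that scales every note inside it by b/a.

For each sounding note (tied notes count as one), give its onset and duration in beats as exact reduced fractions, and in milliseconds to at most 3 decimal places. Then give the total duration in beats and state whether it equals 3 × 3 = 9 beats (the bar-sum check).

1) 0.0ms=0b +676.692ms=3/2b
2) 676.692ms=3/2b +676.692ms=3/2b
3) 1353.383ms=3b +676.692ms=3/2b
4) 2030.075ms=9/2b +676.692ms=3/2b
5) 2706.767ms=6b +676.692ms=3/2b
6) 3383.459ms=15/2b +169.173ms=3/8b
7) 3552.632ms=63/8b +169.173ms=3/8b
8) 3721.805ms=33/4b +338.346ms=3/4b
Σ=9b of 9 (133bpm 3/4) — PASS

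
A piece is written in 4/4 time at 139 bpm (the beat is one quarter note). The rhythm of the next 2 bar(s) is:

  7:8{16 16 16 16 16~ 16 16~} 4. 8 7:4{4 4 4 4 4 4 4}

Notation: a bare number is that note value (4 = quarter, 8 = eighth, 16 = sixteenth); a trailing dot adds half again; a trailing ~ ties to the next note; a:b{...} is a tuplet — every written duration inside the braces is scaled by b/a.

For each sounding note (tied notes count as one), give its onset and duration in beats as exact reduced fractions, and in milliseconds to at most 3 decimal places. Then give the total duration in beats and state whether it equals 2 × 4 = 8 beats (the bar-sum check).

1) 0.0ms=0b +123.33ms=2/7b
2) 123.33ms=2/7b +123.33ms=2/7b
3) 246.66ms=4/7b +123.33ms=2/7b
4) 369.99ms=6/7b +123.33ms=2/7b
5) 493.32ms=8/7b +246.66ms=4/7b
6) 739.979ms=12/7b +770.812ms=25/14b
7) 1510.791ms=7/2b +215.827ms=1/2b
8) 1726.619ms=4b +246.66ms=4/7b
9) 1973.279ms=32/7b +246.66ms=4/7b
10) 2219.938ms=36/7b +246.66ms=4/7b
11) 2466.598ms=40/7b +246.66ms=4/7b
12) 2713.258ms=44/7b +246.66ms=4/7b
13) 2959.918ms=48/7b +246.66ms=4/7b
14) 3206.578ms=52/7b +246.66ms=4/7b
Σ=8b of 8 (139bpm 4/4) — PASS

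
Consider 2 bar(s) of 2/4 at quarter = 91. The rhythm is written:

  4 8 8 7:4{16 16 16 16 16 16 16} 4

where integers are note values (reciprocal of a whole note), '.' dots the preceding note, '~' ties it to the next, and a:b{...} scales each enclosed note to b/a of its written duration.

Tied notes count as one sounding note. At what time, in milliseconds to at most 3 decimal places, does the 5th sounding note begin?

note 5 onset = 15/7b = 1412.873ms

1. 0.0ms @ 0 + 659.341ms (1)
2. 659.341ms @ 1 + 329.67ms (1/2)
3. 989.011ms @ 3/2 + 329.67ms (1/2)
4. 1318.681ms @ 2 + 94.192ms (1/7)
5. 1412.873ms @ 15/7 + 94.192ms (1/7)
6. 1507.064ms @ 16/7 + 94.192ms (1/7)
7. 1601.256ms @ 17/7 + 94.192ms (1/7)
8. 1695.447ms @ 18/7 + 94.192ms (1/7)
9. 1789.639ms @ 19/7 + 94.192ms (1/7)
10. 1883.83ms @ 20/7 + 94.192ms (1/7)
11. 1978.022ms @ 3 + 659.341ms (1)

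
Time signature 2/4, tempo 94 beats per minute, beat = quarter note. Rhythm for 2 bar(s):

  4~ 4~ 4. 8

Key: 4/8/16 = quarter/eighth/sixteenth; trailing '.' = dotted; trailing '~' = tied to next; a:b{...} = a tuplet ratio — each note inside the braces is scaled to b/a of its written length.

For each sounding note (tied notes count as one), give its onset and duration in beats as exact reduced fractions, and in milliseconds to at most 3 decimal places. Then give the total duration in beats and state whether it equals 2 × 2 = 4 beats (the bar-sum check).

1) 0.0ms=0b +2234.043ms=7/2b
2) 2234.043ms=7/2b +319.149ms=1/2b
Σ=4b of 4 (94bpm 2/4) — PASS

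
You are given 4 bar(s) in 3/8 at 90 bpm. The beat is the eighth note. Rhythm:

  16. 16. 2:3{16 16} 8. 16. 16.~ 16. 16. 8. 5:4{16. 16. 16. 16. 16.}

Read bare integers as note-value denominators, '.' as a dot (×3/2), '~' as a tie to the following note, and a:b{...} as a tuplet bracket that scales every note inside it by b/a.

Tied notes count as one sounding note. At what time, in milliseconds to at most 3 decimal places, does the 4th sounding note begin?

1. 0.0ms @ 0 + 500.0ms (3/4)
2. 500.0ms @ 3/4 + 500.0ms (3/4)
3. 1000.0ms @ 3/2 + 500.0ms (3/4)
4. 1500.0ms @ 9/4 + 500.0ms (3/4)
5. 2000.0ms @ 3 + 1000.0ms (3/2)
6. 3000.0ms @ 9/2 + 500.0ms (3/4)
7. 3500.0ms @ 21/4 + 1000.0ms (3/2)
8. 4500.0ms @ 27/4 + 500.0ms (3/4)
9. 5000.0ms @ 15/2 + 1000.0ms (3/2)
10. 6000.0ms @ 9 + 400.0ms (3/5)
11. 6400.0ms @ 48/5 + 400.0ms (3/5)
12. 6800.0ms @ 51/5 + 400.0ms (3/5)
13. 7200.0ms @ 54/5 + 400.0ms (3/5)
14. 7600.0ms @ 57/5 + 400.0ms (3/5)

note 4 onset = 9/4b = 1500.0ms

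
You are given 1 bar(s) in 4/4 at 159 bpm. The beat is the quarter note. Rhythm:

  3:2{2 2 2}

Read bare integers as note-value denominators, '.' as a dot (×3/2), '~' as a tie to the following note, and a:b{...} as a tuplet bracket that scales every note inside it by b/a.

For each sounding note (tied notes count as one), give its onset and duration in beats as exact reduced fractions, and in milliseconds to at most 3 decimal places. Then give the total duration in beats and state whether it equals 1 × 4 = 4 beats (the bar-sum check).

1) 0.0ms=0b +503.145ms=4/3b
2) 503.145ms=4/3b +503.145ms=4/3b
3) 1006.289ms=8/3b +503.145ms=4/3b
Σ=4b of 4 (159bpm 4/4) — PASS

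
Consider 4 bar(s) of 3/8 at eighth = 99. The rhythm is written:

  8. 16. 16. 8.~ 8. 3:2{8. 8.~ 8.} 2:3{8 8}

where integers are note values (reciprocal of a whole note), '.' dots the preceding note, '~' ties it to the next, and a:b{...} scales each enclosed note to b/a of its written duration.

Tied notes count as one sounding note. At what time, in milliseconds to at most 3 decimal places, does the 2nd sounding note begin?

note 2 onset = 3/2b = 909.091ms

1. 0.0ms @ 0 + 909.091ms (3/2)
2. 909.091ms @ 3/2 + 454.545ms (3/4)
3. 1363.636ms @ 9/4 + 454.545ms (3/4)
4. 1818.182ms @ 3 + 1818.182ms (3)
5. 3636.364ms @ 6 + 606.061ms (1)
6. 4242.424ms @ 7 + 1212.121ms (2)
7. 5454.545ms @ 9 + 909.091ms (3/2)
8. 6363.636ms @ 21/2 + 909.091ms (3/2)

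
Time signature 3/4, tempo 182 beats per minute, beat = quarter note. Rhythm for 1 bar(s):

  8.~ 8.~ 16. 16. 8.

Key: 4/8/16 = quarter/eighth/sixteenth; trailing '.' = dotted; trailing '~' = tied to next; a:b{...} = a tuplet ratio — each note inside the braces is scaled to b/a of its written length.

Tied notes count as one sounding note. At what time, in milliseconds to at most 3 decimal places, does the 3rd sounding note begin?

note 3 onset = 9/4b = 741.758ms

1. 0.0ms @ 0 + 618.132ms (15/8)
2. 618.132ms @ 15/8 + 123.626ms (3/8)
3. 741.758ms @ 9/4 + 247.253ms (3/4)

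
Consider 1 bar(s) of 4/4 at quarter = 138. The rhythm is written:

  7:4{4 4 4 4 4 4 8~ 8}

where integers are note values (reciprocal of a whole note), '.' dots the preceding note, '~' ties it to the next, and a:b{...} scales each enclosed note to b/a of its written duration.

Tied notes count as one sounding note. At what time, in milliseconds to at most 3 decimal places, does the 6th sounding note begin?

1. 0.0ms @ 0 + 248.447ms (4/7)
2. 248.447ms @ 4/7 + 248.447ms (4/7)
3. 496.894ms @ 8/7 + 248.447ms (4/7)
4. 745.342ms @ 12/7 + 248.447ms (4/7)
5. 993.789ms @ 16/7 + 248.447ms (4/7)
6. 1242.236ms @ 20/7 + 248.447ms (4/7)
7. 1490.683ms @ 24/7 + 248.447ms (4/7)

note 6 onset = 20/7b = 1242.236ms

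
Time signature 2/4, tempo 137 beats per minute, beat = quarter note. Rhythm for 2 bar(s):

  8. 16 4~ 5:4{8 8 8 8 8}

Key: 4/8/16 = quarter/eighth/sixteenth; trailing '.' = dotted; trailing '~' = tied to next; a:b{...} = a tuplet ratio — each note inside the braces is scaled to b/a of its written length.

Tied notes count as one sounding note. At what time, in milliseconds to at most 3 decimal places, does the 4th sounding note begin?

1. 0.0ms @ 0 + 328.467ms (3/4)
2. 328.467ms @ 3/4 + 109.489ms (1/4)
3. 437.956ms @ 1 + 613.139ms (7/5)
4. 1051.095ms @ 12/5 + 175.182ms (2/5)
5. 1226.277ms @ 14/5 + 175.182ms (2/5)
6. 1401.46ms @ 16/5 + 175.182ms (2/5)
7. 1576.642ms @ 18/5 + 175.182ms (2/5)

note 4 onset = 12/5b = 1051.095ms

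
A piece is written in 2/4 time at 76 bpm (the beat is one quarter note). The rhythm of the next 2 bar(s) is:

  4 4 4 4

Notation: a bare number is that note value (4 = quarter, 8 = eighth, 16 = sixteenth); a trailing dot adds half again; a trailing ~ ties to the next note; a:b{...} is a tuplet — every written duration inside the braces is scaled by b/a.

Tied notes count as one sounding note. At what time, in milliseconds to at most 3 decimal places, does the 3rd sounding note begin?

1. 0.0ms @ 0 + 789.474ms (1)
2. 789.474ms @ 1 + 789.474ms (1)
3. 1578.947ms @ 2 + 789.474ms (1)
4. 2368.421ms @ 3 + 789.474ms (1)

note 3 onset = 2b = 1578.947ms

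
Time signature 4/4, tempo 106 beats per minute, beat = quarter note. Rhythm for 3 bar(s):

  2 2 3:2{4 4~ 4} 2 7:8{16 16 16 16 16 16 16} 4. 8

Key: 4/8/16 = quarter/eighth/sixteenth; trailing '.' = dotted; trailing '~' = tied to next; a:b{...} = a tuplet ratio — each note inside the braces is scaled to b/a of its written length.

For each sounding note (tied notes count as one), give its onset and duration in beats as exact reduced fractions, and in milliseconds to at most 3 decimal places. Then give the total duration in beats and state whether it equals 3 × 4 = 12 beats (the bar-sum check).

1) 0.0ms=0b +1132.075ms=2b
2) 1132.075ms=2b +1132.075ms=2b
3) 2264.151ms=4b +377.358ms=2/3b
4) 2641.509ms=14/3b +754.717ms=4/3b
5) 3396.226ms=6b +1132.075ms=2b
6) 4528.302ms=8b +161.725ms=2/7b
7) 4690.027ms=58/7b +161.725ms=2/7b
8) 4851.752ms=60/7b +161.725ms=2/7b
9) 5013.477ms=62/7b +161.725ms=2/7b
10) 5175.202ms=64/7b +161.725ms=2/7b
11) 5336.927ms=66/7b +161.725ms=2/7b
12) 5498.652ms=68/7b +161.725ms=2/7b
13) 5660.377ms=10b +849.057ms=3/2b
14) 6509.434ms=23/2b +283.019ms=1/2b
Σ=12b of 12 (106bpm 4/4) — PASS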